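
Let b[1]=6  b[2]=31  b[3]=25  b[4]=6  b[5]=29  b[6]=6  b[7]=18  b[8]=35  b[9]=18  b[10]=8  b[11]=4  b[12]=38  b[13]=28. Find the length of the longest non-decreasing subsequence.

6

Track the smallest tail for each achievable length (allowing ties):
6 → extends → [6]
31 → extends → [6, 31]
25 → replaces 31 → [6, 25]
6 → replaces 25 → [6, 6]
29 → extends → [6, 6, 29]
6 → replaces 29 → [6, 6, 6]
18 → extends → [6, 6, 6, 18]
35 → extends → [6, 6, 6, 18, 35]
18 → replaces 35 → [6, 6, 6, 18, 18]
8 → replaces 18 → [6, 6, 6, 8, 18]
4 → replaces 6 → [4, 6, 6, 8, 18]
38 → extends → [4, 6, 6, 8, 18, 38]
28 → replaces 38 → [4, 6, 6, 8, 18, 28]
Six tails, so the longest non-decreasing subsequence has length 6 (e.g. 6, 6, 6, 18, 35, 38).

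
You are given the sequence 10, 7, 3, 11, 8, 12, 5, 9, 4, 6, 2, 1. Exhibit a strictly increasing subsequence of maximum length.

Patience tails give the LIS length; then backtrack through the dp parents:
10 → extends → [10]
7 → replaces 10 → [7]
3 → replaces 7 → [3]
11 → extends → [3, 11]
8 → replaces 11 → [3, 8]
12 → extends → [3, 8, 12]
5 → replaces 8 → [3, 5, 12]
9 → replaces 12 → [3, 5, 9]
4 → replaces 5 → [3, 4, 9]
6 → replaces 9 → [3, 4, 6]
2 → replaces 3 → [2, 4, 6]
1 → replaces 2 → [1, 4, 6]
Length 3; one witness is 10, 11, 12.

10, 11, 12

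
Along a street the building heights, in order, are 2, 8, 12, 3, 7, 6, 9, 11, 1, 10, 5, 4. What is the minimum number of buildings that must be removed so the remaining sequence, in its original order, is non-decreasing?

Fewest deletions = n − (longest non-decreasing subsequence).
Patience tails:
2 → extends → [2]
8 → extends → [2, 8]
12 → extends → [2, 8, 12]
3 → replaces 8 → [2, 3, 12]
7 → replaces 12 → [2, 3, 7]
6 → replaces 7 → [2, 3, 6]
9 → extends → [2, 3, 6, 9]
11 → extends → [2, 3, 6, 9, 11]
1 → replaces 2 → [1, 3, 6, 9, 11]
10 → replaces 11 → [1, 3, 6, 9, 10]
5 → replaces 6 → [1, 3, 5, 9, 10]
4 → replaces 5 → [1, 3, 4, 9, 10]
Longest non-decreasing subsequence has length 5, so deletions = 12 − 5 = 7.

7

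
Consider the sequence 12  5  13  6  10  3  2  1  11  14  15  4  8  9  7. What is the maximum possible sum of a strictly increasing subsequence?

Let S[i] be the best sum of a strictly increasing subsequence ending at i:
i:      1  2  3  4  5  6  7  8  9 10 11 12 13 14 15
a[i]:  12  5 13  6 10  3  2  1 11 14 15  4  8  9  7
S:     12  5 25 11 21  3  2  1 32 46 61  7 19 28 18
Maximum is 61 (e.g. 5 + 6 + 10 + 11 + 14 + 15).

61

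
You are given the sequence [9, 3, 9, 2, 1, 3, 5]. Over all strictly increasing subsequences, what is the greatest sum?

Let S[i] be the best sum of a strictly increasing subsequence ending at i:
i:      1  2  3  4  5  6  7
a[i]:   9  3  9  2  1  3  5
S:      9  3 12  2  1  5 10
Maximum is 12 (e.g. 3 + 9).

12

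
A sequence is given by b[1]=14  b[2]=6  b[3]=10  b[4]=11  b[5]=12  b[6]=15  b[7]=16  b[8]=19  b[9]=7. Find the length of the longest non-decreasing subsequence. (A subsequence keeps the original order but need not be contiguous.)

7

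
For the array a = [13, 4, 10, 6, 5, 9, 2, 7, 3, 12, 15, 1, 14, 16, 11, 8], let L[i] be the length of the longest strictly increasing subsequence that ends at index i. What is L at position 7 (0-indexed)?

3

dp[i] = 1 + max{dp[j] : j<i, a[j]<a[i]} (or 1 if no such j):
i:      0  1  2  3  4  5  6  7  8  9 10 11 12 13 14 15
a[i]:  13  4 10  6  5  9  2  7  3 12 15  1 14 16 11  8
dp:     1  1  2  2  2  3  1  3  2  4  5  1  5  6  4  4
At index 7 the value is 3.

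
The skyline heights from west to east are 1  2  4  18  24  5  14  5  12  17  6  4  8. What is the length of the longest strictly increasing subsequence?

6

Let dp[i] be the length of the longest such subsequence ending at index i:
i:      1  2  3  4  5  6  7  8  9 10 11 12 13
a[i]:   1  2  4 18 24  5 14  5 12 17  6  4  8
dp:     1  2  3  4  5  4  5  4  5  6  5  3  6
Maximum dp value is 6.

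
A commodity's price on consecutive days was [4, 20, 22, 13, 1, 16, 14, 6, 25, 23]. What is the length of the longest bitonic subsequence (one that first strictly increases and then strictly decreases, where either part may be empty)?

6

inc[i] = longest strictly increasing subsequence ending at i; dec[i] = longest strictly decreasing subsequence starting at i:
i:      1  2  3  4  5  6  7  8  9 10
a[i]:   4 20 22 13  1 16 14  6 25 23
inc:    1  2  3  2  1  3  3  2  4  4
dec:    2  4  4  2  1  3  2  1  2  1
Best peak at i=3 (value 22): inc=3, dec=4, length 3+4−1 = 6.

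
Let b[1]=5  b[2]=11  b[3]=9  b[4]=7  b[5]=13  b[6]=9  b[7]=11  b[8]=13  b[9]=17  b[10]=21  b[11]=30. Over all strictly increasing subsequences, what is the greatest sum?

113

Let S[i] be the best sum of a strictly increasing subsequence ending at i:
i:       1   2   3   4   5   6   7   8   9  10  11
b[i]:    5  11   9   7  13   9  11  13  17  21  30
S:       5  16  14  12  29  21  32  45  62  83 113
Maximum is 113 (e.g. 5 + 7 + 9 + 11 + 13 + 17 + 21 + 30).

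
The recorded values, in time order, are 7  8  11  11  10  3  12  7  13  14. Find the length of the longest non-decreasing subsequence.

7

Track the smallest tail for each achievable length (allowing ties):
7 → extends → [7]
8 → extends → [7, 8]
11 → extends → [7, 8, 11]
11 → extends → [7, 8, 11, 11]
10 → replaces 11 → [7, 8, 10, 11]
3 → replaces 7 → [3, 8, 10, 11]
12 → extends → [3, 8, 10, 11, 12]
7 → replaces 8 → [3, 7, 10, 11, 12]
13 → extends → [3, 7, 10, 11, 12, 13]
14 → extends → [3, 7, 10, 11, 12, 13, 14]
Seven tails, so the longest non-decreasing subsequence has length 7 (e.g. 7, 8, 11, 11, 12, 13, 14).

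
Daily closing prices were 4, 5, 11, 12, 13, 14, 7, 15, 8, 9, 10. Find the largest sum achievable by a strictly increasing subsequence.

Let S[i] be the best sum of a strictly increasing subsequence ending at i:
i:      1  2  3  4  5  6  7  8  9 10 11
a[i]:   4  5 11 12 13 14  7 15  8  9 10
S:      4  9 20 32 45 59 16 74 24 33 43
Maximum is 74 (e.g. 4 + 5 + 11 + 12 + 13 + 14 + 15).

74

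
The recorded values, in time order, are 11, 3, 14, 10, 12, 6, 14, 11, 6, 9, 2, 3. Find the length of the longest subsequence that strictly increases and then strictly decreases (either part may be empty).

7

inc[i] = longest strictly increasing subsequence ending at i; dec[i] = longest strictly decreasing subsequence starting at i:
i:      1  2  3  4  5  6  7  8  9 10 11 12
a[i]:  11  3 14 10 12  6 14 11  6  9  2  3
inc:    1  1  2  2  3  2  4  3  2  3  1  2
dec:    4  2  5  3  4  2  4  3  2  2  1  1
Best peak at i=7 (value 14): inc=4, dec=4, length 4+4−1 = 7.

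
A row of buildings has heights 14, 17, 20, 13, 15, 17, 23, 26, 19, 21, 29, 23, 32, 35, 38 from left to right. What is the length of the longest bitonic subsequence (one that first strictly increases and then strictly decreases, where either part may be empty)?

9

inc[i] = longest strictly increasing subsequence ending at i; dec[i] = longest strictly decreasing subsequence starting at i:
i:      1  2  3  4  5  6  7  8  9 10 11 12 13 14 15
a[i]:  14 17 20 13 15 17 23 26 19 21 29 23 32 35 38
inc:    1  2  3  1  2  3  4  5  4  5  6  6  7  8  9
dec:    2  2  2  1  1  1  2  2  1  1  2  1  1  1  1
Best peak at i=15 (value 38): inc=9, dec=1, length 9+1−1 = 9.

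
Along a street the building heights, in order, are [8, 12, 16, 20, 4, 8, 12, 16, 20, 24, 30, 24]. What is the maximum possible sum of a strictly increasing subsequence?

Let S[i] be the best sum of a strictly increasing subsequence ending at i:
i:       1   2   3   4   5   6   7   8   9  10  11  12
a[i]:    8  12  16  20   4   8  12  16  20  24  30  24
S:       8  20  36  56   4  12  24  40  60  84 114  84
Maximum is 114 (e.g. 4 + 8 + 12 + 16 + 20 + 24 + 30).

114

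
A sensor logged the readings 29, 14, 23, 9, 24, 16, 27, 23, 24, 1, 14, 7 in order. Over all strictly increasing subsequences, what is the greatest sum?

Let S[i] be the best sum of a strictly increasing subsequence ending at i:
i:      1  2  3  4  5  6  7  8  9 10 11 12
a[i]:  29 14 23  9 24 16 27 23 24  1 14  7
S:     29 14 37  9 61 30 88 53 77  1 23  8
Maximum is 88 (e.g. 14 + 23 + 24 + 27).

88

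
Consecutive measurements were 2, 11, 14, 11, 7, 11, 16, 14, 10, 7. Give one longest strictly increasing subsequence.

Patience tails give the LIS length; then backtrack through the dp parents:
2 → extends → [2]
11 → extends → [2, 11]
14 → extends → [2, 11, 14]
11 → already a tail → [2, 11, 14]
7 → replaces 11 → [2, 7, 14]
11 → replaces 14 → [2, 7, 11]
16 → extends → [2, 7, 11, 16]
14 → replaces 16 → [2, 7, 11, 14]
10 → replaces 11 → [2, 7, 10, 14]
7 → already a tail → [2, 7, 10, 14]
Length 4; one witness is 2, 11, 14, 16.

2, 11, 14, 16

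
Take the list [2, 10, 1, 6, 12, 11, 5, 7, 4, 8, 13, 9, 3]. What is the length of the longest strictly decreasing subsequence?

5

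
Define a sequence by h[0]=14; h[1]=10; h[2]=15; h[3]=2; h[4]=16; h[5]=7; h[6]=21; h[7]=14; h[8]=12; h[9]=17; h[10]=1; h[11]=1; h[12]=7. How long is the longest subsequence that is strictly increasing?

Track the smallest tail for each achievable length (strict):
14 → extends → [14]
10 → replaces 14 → [10]
15 → extends → [10, 15]
2 → replaces 10 → [2, 15]
16 → extends → [2, 15, 16]
7 → replaces 15 → [2, 7, 16]
21 → extends → [2, 7, 16, 21]
14 → replaces 16 → [2, 7, 14, 21]
12 → replaces 14 → [2, 7, 12, 21]
17 → replaces 21 → [2, 7, 12, 17]
1 → replaces 2 → [1, 7, 12, 17]
1 → already a tail → [1, 7, 12, 17]
7 → already a tail → [1, 7, 12, 17]
Four tails, so the longest strictly increasing subsequence has length 4 (e.g. 14, 15, 16, 21).

4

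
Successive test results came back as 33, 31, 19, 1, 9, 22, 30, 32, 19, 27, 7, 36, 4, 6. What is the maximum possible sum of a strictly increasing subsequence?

139

Let S[i] be the best sum of a strictly increasing subsequence ending at i:
i:       1   2   3   4   5   6   7   8   9  10  11  12  13  14
a[i]:   33  31  19   1   9  22  30  32  19  27   7  36   4   6
S:      33  31  19   1  10  41  71 103  29  68   8 139   5  11
Maximum is 139 (e.g. 19 + 22 + 30 + 32 + 36).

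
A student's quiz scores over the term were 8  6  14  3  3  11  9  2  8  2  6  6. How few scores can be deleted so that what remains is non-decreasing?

Fewest deletions = n − (longest non-decreasing subsequence).
i:      1  2  3  4  5  6  7  8  9 10 11 12
a[i]:   8  6 14  3  3 11  9  2  8  2  6  6
dp:     1  1  2  1  2  3  3  1  3  2  3  4
max dp = 4, so deletions = 12 − 4 = 8.

8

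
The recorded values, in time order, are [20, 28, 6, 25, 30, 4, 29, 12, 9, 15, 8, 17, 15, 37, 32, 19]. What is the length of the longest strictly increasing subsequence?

5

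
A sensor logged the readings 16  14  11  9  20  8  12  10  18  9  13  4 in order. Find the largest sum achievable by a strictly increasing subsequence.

41

Let S[i] be the best sum of a strictly increasing subsequence ending at i:
i:      1  2  3  4  5  6  7  8  9 10 11 12
a[i]:  16 14 11  9 20  8 12 10 18  9 13  4
S:     16 14 11  9 36  8 23 19 41 17 36  4
Maximum is 41 (e.g. 11 + 12 + 18).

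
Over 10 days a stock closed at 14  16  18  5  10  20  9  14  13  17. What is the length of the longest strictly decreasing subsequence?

Let dp[i] be the longest strictly decreasing subsequence ending at i:
i:      1  2  3  4  5  6  7  8  9 10
a[i]:  14 16 18  5 10 20  9 14 13 17
dp:     1  1  1  2  2  1  3  2  3  2
Maximum is 3.

3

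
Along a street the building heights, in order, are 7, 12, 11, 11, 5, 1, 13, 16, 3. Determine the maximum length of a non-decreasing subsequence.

Track the smallest tail for each achievable length (allowing ties):
7 → extends → [7]
12 → extends → [7, 12]
11 → replaces 12 → [7, 11]
11 → extends → [7, 11, 11]
5 → replaces 7 → [5, 11, 11]
1 → replaces 5 → [1, 11, 11]
13 → extends → [1, 11, 11, 13]
16 → extends → [1, 11, 11, 13, 16]
3 → replaces 11 → [1, 3, 11, 13, 16]
Five tails, so the longest non-decreasing subsequence has length 5 (e.g. 7, 11, 11, 13, 16).

5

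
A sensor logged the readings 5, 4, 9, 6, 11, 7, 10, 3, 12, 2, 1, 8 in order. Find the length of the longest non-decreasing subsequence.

5

Let dp[i] be the length of the longest such subsequence ending at index i:
i:      1  2  3  4  5  6  7  8  9 10 11 12
a[i]:   5  4  9  6 11  7 10  3 12  2  1  8
dp:     1  1  2  2  3  3  4  1  5  1  1  4
Maximum dp value is 5.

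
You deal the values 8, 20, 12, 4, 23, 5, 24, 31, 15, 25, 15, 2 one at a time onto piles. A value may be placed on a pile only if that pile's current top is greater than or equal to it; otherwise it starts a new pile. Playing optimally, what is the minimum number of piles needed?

5

Place each on the leftmost legal pile:
8 → new pile 1 (tops now [8])
20 → new pile 2 (tops now [8, 20])
12 → pile 2 (tops now [8, 12])
4 → pile 1 (tops now [4, 12])
23 → new pile 3 (tops now [4, 12, 23])
5 → pile 2 (tops now [4, 5, 23])
24 → new pile 4 (tops now [4, 5, 23, 24])
31 → new pile 5 (tops now [4, 5, 23, 24, 31])
15 → pile 3 (tops now [4, 5, 15, 24, 31])
25 → pile 5 (tops now [4, 5, 15, 24, 25])
15 → pile 3 (tops now [4, 5, 15, 24, 25])
2 → pile 1 (tops now [2, 5, 15, 24, 25])
Five piles.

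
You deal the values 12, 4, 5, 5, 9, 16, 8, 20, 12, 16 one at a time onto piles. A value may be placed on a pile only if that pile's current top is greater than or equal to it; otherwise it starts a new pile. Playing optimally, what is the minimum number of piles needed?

5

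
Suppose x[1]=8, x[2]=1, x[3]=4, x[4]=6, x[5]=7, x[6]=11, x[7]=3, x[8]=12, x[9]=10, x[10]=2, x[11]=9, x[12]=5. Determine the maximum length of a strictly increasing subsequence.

Track the smallest tail for each achievable length (strict):
8 → extends → [8]
1 → replaces 8 → [1]
4 → extends → [1, 4]
6 → extends → [1, 4, 6]
7 → extends → [1, 4, 6, 7]
11 → extends → [1, 4, 6, 7, 11]
3 → replaces 4 → [1, 3, 6, 7, 11]
12 → extends → [1, 3, 6, 7, 11, 12]
10 → replaces 11 → [1, 3, 6, 7, 10, 12]
2 → replaces 3 → [1, 2, 6, 7, 10, 12]
9 → replaces 10 → [1, 2, 6, 7, 9, 12]
5 → replaces 6 → [1, 2, 5, 7, 9, 12]
Six tails, so the longest strictly increasing subsequence has length 6 (e.g. 1, 4, 6, 7, 11, 12).

6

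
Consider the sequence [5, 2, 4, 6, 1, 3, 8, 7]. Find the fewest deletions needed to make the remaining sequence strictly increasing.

4

Fewest deletions = n − (longest strictly increasing subsequence).
i:     1 2 3 4 5 6 7 8
a[i]:  5 2 4 6 1 3 8 7
dp:    1 1 2 3 1 2 4 4
max dp = 4, so deletions = 8 − 4 = 4.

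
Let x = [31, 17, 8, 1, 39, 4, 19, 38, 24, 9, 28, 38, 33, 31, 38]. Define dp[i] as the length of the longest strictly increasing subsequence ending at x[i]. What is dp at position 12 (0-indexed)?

dp[i] = 1 + max{dp[j] : j<i, x[j]<x[i]} (or 1 if no such j):
i:      0  1  2  3  4  5  6  7  8  9 10 11 12 13 14
x[i]:  31 17  8  1 39  4 19 38 24  9 28 38 33 31 38
dp:     1  1  1  1  2  2  3  4  4  3  5  6  6  6  7
At index 12 the value is 6.

6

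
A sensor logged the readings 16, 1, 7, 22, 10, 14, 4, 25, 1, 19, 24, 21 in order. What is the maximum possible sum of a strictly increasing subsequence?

75

Let S[i] be the best sum of a strictly increasing subsequence ending at i:
i:      1  2  3  4  5  6  7  8  9 10 11 12
a[i]:  16  1  7 22 10 14  4 25  1 19 24 21
S:     16  1  8 38 18 32  5 63  1 51 75 72
Maximum is 75 (e.g. 1 + 7 + 10 + 14 + 19 + 24).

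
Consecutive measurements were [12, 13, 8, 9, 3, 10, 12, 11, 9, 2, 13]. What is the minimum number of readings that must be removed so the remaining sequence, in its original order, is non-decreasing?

6

Fewest deletions = n − (longest non-decreasing subsequence).
i:      1  2  3  4  5  6  7  8  9 10 11
a[i]:  12 13  8  9  3 10 12 11  9  2 13
dp:     1  2  1  2  1  3  4  4  3  1  5
max dp = 5, so deletions = 11 − 5 = 6.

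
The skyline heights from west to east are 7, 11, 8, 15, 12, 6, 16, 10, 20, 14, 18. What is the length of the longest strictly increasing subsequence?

Let dp[i] be the length of the longest such subsequence ending at index i:
i:      1  2  3  4  5  6  7  8  9 10 11
a[i]:   7 11  8 15 12  6 16 10 20 14 18
dp:     1  2  2  3  3  1  4  3  5  4  5
Maximum dp value is 5.

5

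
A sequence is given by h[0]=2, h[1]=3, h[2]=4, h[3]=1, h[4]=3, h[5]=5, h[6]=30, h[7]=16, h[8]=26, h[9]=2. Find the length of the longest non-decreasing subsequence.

6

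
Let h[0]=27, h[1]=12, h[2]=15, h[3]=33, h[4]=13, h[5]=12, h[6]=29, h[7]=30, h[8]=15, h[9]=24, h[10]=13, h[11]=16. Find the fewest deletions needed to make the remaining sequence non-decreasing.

Fewest deletions = n − (longest non-decreasing subsequence).
i:      0  1  2  3  4  5  6  7  8  9 10 11
h[i]:  27 12 15 33 13 12 29 30 15 24 13 16
dp:     1  1  2  3  2  2  3  4  3  4  3  4
max dp = 4, so deletions = 12 − 4 = 8.

8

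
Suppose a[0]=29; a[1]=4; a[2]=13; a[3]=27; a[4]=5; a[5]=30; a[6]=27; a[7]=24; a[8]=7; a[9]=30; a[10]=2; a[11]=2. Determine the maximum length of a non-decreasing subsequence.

5

Let dp[i] be the length of the longest such subsequence ending at index i:
i:      0  1  2  3  4  5  6  7  8  9 10 11
a[i]:  29  4 13 27  5 30 27 24  7 30  2  2
dp:     1  1  2  3  2  4  4  3  3  5  1  2
Maximum dp value is 5.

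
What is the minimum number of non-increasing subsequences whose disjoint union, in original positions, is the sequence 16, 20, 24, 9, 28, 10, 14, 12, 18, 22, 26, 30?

7

Place each on the leftmost legal pile:
16 → new pile 1 (tops now [16])
20 → new pile 2 (tops now [16, 20])
24 → new pile 3 (tops now [16, 20, 24])
9 → pile 1 (tops now [9, 20, 24])
28 → new pile 4 (tops now [9, 20, 24, 28])
10 → pile 2 (tops now [9, 10, 24, 28])
14 → pile 3 (tops now [9, 10, 14, 28])
12 → pile 3 (tops now [9, 10, 12, 28])
18 → pile 4 (tops now [9, 10, 12, 18])
22 → new pile 5 (tops now [9, 10, 12, 18, 22])
26 → new pile 6 (tops now [9, 10, 12, 18, 22, 26])
30 → new pile 7 (tops now [9, 10, 12, 18, 22, 26, 30])
Seven piles.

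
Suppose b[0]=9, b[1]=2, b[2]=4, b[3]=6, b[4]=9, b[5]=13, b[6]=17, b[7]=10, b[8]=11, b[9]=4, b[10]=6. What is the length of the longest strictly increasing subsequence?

Let dp[i] be the length of the longest such subsequence ending at index i:
i:      0  1  2  3  4  5  6  7  8  9 10
b[i]:   9  2  4  6  9 13 17 10 11  4  6
dp:     1  1  2  3  4  5  6  5  6  2  3
Maximum dp value is 6.

6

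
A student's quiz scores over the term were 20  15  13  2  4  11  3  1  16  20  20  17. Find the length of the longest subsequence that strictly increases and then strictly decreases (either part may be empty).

inc[i] = longest strictly increasing subsequence ending at i; dec[i] = longest strictly decreasing subsequence starting at i:
i:      1  2  3  4  5  6  7  8  9 10 11 12
a[i]:  20 15 13  2  4 11  3  1 16 20 20 17
inc:    1  1  1  1  2  3  2  1  4  5  5  5
dec:    6  5  4  2  3  3  2  1  1  2  2  1
Best peak at i=1 (value 20): inc=1, dec=6, length 1+6−1 = 6.

6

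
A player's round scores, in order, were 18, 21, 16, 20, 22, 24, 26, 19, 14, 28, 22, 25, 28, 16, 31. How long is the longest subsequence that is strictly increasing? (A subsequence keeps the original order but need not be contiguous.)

Track the smallest tail for each achievable length (strict):
18 → extends → [18]
21 → extends → [18, 21]
16 → replaces 18 → [16, 21]
20 → replaces 21 → [16, 20]
22 → extends → [16, 20, 22]
24 → extends → [16, 20, 22, 24]
26 → extends → [16, 20, 22, 24, 26]
19 → replaces 20 → [16, 19, 22, 24, 26]
14 → replaces 16 → [14, 19, 22, 24, 26]
28 → extends → [14, 19, 22, 24, 26, 28]
22 → already a tail → [14, 19, 22, 24, 26, 28]
25 → replaces 26 → [14, 19, 22, 24, 25, 28]
28 → already a tail → [14, 19, 22, 24, 25, 28]
16 → replaces 19 → [14, 16, 22, 24, 25, 28]
31 → extends → [14, 16, 22, 24, 25, 28, 31]
Seven tails, so the longest strictly increasing subsequence has length 7 (e.g. 18, 21, 22, 24, 26, 28, 31).

7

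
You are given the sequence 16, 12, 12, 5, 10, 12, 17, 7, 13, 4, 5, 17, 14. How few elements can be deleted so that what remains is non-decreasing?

8

Fewest deletions = n − (longest non-decreasing subsequence).
Patience tails:
16 → extends → [16]
12 → replaces 16 → [12]
12 → extends → [12, 12]
5 → replaces 12 → [5, 12]
10 → replaces 12 → [5, 10]
12 → extends → [5, 10, 12]
17 → extends → [5, 10, 12, 17]
7 → replaces 10 → [5, 7, 12, 17]
13 → replaces 17 → [5, 7, 12, 13]
4 → replaces 5 → [4, 7, 12, 13]
5 → replaces 7 → [4, 5, 12, 13]
17 → extends → [4, 5, 12, 13, 17]
14 → replaces 17 → [4, 5, 12, 13, 14]
Longest non-decreasing subsequence has length 5, so deletions = 13 − 5 = 8.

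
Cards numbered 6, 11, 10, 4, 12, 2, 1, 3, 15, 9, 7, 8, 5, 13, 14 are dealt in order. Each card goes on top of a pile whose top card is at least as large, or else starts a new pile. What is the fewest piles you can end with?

Place each on the leftmost legal pile:
6 → new pile 1 (tops now [6])
11 → new pile 2 (tops now [6, 11])
10 → pile 2 (tops now [6, 10])
4 → pile 1 (tops now [4, 10])
12 → new pile 3 (tops now [4, 10, 12])
2 → pile 1 (tops now [2, 10, 12])
1 → pile 1 (tops now [1, 10, 12])
3 → pile 2 (tops now [1, 3, 12])
15 → new pile 4 (tops now [1, 3, 12, 15])
9 → pile 3 (tops now [1, 3, 9, 15])
7 → pile 3 (tops now [1, 3, 7, 15])
8 → pile 4 (tops now [1, 3, 7, 8])
5 → pile 3 (tops now [1, 3, 5, 8])
13 → new pile 5 (tops now [1, 3, 5, 8, 13])
14 → new pile 6 (tops now [1, 3, 5, 8, 13, 14])
Six piles.

6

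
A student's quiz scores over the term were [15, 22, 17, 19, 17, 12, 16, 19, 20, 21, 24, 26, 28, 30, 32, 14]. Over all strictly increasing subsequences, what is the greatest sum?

Let S[i] be the best sum of a strictly increasing subsequence ending at i:
i:       1   2   3   4   5   6   7   8   9  10  11  12  13  14  15  16
a[i]:   15  22  17  19  17  12  16  19  20  21  24  26  28  30  32  14
S:      15  37  32  51  32  12  31  51  71  92 116 142 170 200 232  26
Maximum is 232 (e.g. 15 + 17 + 19 + 20 + 21 + 24 + 26 + 28 + 30 + 32).

232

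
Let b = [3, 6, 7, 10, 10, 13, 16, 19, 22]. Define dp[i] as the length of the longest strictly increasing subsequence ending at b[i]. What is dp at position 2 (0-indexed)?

dp[i] = 1 + max{dp[j] : j<i, b[j]<b[i]} (or 1 if no such j):
i:      0  1  2  3  4  5  6  7  8
b[i]:   3  6  7 10 10 13 16 19 22
dp:     1  2  3  4  4  5  6  7  8
At index 2 the value is 3.

3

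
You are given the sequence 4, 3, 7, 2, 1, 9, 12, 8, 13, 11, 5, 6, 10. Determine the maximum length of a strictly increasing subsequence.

5

Let dp[i] be the length of the longest such subsequence ending at index i:
i:      1  2  3  4  5  6  7  8  9 10 11 12 13
a[i]:   4  3  7  2  1  9 12  8 13 11  5  6 10
dp:     1  1  2  1  1  3  4  3  5  4  2  3  4
Maximum dp value is 5.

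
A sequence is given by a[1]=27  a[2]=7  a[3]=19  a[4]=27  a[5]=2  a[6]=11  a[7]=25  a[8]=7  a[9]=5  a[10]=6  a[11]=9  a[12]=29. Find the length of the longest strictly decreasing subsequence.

Let dp[i] be the longest strictly decreasing subsequence ending at i:
i:      1  2  3  4  5  6  7  8  9 10 11 12
a[i]:  27  7 19 27  2 11 25  7  5  6  9 29
dp:     1  2  2  1  3  3  2  4  5  5  4  1
Maximum is 5.

5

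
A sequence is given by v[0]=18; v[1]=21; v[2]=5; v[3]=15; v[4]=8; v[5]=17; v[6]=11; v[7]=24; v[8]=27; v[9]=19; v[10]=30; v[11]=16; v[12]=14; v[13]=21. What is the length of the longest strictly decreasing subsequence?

4

Negate each value so 'decreasing' becomes 'increasing', then run patience tails on the negated sequence:
-18 → extends → [-18]
-21 → replaces -18 → [-21]
-5 → extends → [-21, -5]
-15 → replaces -5 → [-21, -15]
-8 → extends → [-21, -15, -8]
-17 → replaces -15 → [-21, -17, -8]
-11 → replaces -8 → [-21, -17, -11]
-24 → replaces -21 → [-24, -17, -11]
-27 → replaces -24 → [-27, -17, -11]
-19 → replaces -17 → [-27, -19, -11]
-30 → replaces -27 → [-30, -19, -11]
-16 → replaces -11 → [-30, -19, -16]
-14 → extends → [-30, -19, -16, -14]
-21 → replaces -19 → [-30, -21, -16, -14]
Four tails, so the longest strictly decreasing subsequence of the original has length 4.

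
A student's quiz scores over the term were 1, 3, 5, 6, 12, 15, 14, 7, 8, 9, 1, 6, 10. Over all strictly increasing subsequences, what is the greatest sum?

Let S[i] be the best sum of a strictly increasing subsequence ending at i:
i:      1  2  3  4  5  6  7  8  9 10 11 12 13
a[i]:   1  3  5  6 12 15 14  7  8  9  1  6 10
S:      1  4  9 15 27 42 41 22 30 39  1 15 49
Maximum is 49 (e.g. 1 + 3 + 5 + 6 + 7 + 8 + 9 + 10).

49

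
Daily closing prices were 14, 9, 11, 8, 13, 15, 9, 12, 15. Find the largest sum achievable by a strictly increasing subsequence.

Let S[i] be the best sum of a strictly increasing subsequence ending at i:
i:      1  2  3  4  5  6  7  8  9
a[i]:  14  9 11  8 13 15  9 12 15
S:     14  9 20  8 33 48 17 32 48
Maximum is 48 (e.g. 9 + 11 + 13 + 15).

48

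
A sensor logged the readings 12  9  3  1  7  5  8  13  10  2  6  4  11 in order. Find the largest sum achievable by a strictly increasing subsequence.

39

Let S[i] be the best sum of a strictly increasing subsequence ending at i:
i:      1  2  3  4  5  6  7  8  9 10 11 12 13
a[i]:  12  9  3  1  7  5  8 13 10  2  6  4 11
S:     12  9  3  1 10  8 18 31 28  3 14  7 39
Maximum is 39 (e.g. 3 + 7 + 8 + 10 + 11).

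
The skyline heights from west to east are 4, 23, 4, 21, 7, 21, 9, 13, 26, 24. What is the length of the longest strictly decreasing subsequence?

3

Let dp[i] be the longest strictly decreasing subsequence ending at i:
i:      1  2  3  4  5  6  7  8  9 10
a[i]:   4 23  4 21  7 21  9 13 26 24
dp:     1  1  2  2  3  2  3  3  1  2
Maximum is 3.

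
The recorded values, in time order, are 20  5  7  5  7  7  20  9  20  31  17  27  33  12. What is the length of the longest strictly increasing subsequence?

Track the smallest tail for each achievable length (strict):
20 → extends → [20]
5 → replaces 20 → [5]
7 → extends → [5, 7]
5 → already a tail → [5, 7]
7 → already a tail → [5, 7]
7 → already a tail → [5, 7]
20 → extends → [5, 7, 20]
9 → replaces 20 → [5, 7, 9]
20 → extends → [5, 7, 9, 20]
31 → extends → [5, 7, 9, 20, 31]
17 → replaces 20 → [5, 7, 9, 17, 31]
27 → replaces 31 → [5, 7, 9, 17, 27]
33 → extends → [5, 7, 9, 17, 27, 33]
12 → replaces 17 → [5, 7, 9, 12, 27, 33]
Six tails, so the longest strictly increasing subsequence has length 6 (e.g. 5, 7, 9, 20, 31, 33).

6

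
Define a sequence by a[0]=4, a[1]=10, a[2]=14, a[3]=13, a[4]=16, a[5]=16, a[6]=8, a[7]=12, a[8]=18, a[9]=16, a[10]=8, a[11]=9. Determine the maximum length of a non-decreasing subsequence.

6

Track the smallest tail for each achievable length (allowing ties):
4 → extends → [4]
10 → extends → [4, 10]
14 → extends → [4, 10, 14]
13 → replaces 14 → [4, 10, 13]
16 → extends → [4, 10, 13, 16]
16 → extends → [4, 10, 13, 16, 16]
8 → replaces 10 → [4, 8, 13, 16, 16]
12 → replaces 13 → [4, 8, 12, 16, 16]
18 → extends → [4, 8, 12, 16, 16, 18]
16 → replaces 18 → [4, 8, 12, 16, 16, 16]
8 → replaces 12 → [4, 8, 8, 16, 16, 16]
9 → replaces 16 → [4, 8, 8, 9, 16, 16]
Six tails, so the longest non-decreasing subsequence has length 6 (e.g. 4, 10, 14, 16, 16, 18).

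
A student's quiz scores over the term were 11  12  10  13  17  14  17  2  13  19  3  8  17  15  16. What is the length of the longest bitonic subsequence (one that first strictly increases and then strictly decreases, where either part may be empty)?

8

inc[i] = longest strictly increasing subsequence ending at i; dec[i] = longest strictly decreasing subsequence starting at i:
i:      1  2  3  4  5  6  7  8  9 10 11 12 13 14 15
a[i]:  11 12 10 13 17 14 17  2 13 19  3  8 17 15 16
inc:    1  2  1  3  4  4  5  1  3  6  2  3  5  5  6
dec:    3  3  2  2  4  3  3  1  2  3  1  1  2  1  1
Best peak at i=10 (value 19): inc=6, dec=3, length 6+3−1 = 8.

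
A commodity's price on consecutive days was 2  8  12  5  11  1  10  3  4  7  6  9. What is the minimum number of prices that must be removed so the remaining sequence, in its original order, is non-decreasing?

7

Fewest deletions = n − (longest non-decreasing subsequence).
i:      1  2  3  4  5  6  7  8  9 10 11 12
a[i]:   2  8 12  5 11  1 10  3  4  7  6  9
dp:     1  2  3  2  3  1  3  2  3  4  4  5
max dp = 5, so deletions = 12 − 5 = 7.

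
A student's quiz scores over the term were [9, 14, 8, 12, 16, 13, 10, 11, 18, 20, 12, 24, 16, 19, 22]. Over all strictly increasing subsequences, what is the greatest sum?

101

Let S[i] be the best sum of a strictly increasing subsequence ending at i:
i:       1   2   3   4   5   6   7   8   9  10  11  12  13  14  15
a[i]:    9  14   8  12  16  13  10  11  18  20  12  24  16  19  22
S:       9  23   8  21  39  34  19  30  57  77  42 101  58  77  99
Maximum is 101 (e.g. 9 + 14 + 16 + 18 + 20 + 24).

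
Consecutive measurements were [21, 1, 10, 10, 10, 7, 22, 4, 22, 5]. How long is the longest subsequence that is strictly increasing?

3

Track the smallest tail for each achievable length (strict):
21 → extends → [21]
1 → replaces 21 → [1]
10 → extends → [1, 10]
10 → already a tail → [1, 10]
10 → already a tail → [1, 10]
7 → replaces 10 → [1, 7]
22 → extends → [1, 7, 22]
4 → replaces 7 → [1, 4, 22]
22 → already a tail → [1, 4, 22]
5 → replaces 22 → [1, 4, 5]
Three tails, so the longest strictly increasing subsequence has length 3 (e.g. 1, 10, 22).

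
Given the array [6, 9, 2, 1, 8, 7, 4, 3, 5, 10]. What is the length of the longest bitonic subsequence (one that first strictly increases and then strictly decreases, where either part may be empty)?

inc[i] = longest strictly increasing subsequence ending at i; dec[i] = longest strictly decreasing subsequence starting at i:
i:      1  2  3  4  5  6  7  8  9 10
a[i]:   6  9  2  1  8  7  4  3  5 10
inc:    1  2  1  1  2  2  2  2  3  4
dec:    3  5  2  1  4  3  2  1  1  1
Best peak at i=2 (value 9): inc=2, dec=5, length 2+5−1 = 6.

6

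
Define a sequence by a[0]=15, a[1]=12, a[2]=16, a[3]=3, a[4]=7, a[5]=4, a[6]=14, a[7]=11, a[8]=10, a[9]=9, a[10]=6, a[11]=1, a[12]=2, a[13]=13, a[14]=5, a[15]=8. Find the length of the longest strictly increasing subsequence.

4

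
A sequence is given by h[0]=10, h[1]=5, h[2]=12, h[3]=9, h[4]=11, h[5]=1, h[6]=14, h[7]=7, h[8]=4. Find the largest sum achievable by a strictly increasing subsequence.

39

Let S[i] be the best sum of a strictly increasing subsequence ending at i:
i:      0  1  2  3  4  5  6  7  8
h[i]:  10  5 12  9 11  1 14  7  4
S:     10  5 22 14 25  1 39 12  5
Maximum is 39 (e.g. 5 + 9 + 11 + 14).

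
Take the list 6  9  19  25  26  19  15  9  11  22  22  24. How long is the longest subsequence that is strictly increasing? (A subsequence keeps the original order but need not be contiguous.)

5

Let dp[i] be the length of the longest such subsequence ending at index i:
i:      1  2  3  4  5  6  7  8  9 10 11 12
a[i]:   6  9 19 25 26 19 15  9 11 22 22 24
dp:     1  2  3  4  5  3  3  2  3  4  4  5
Maximum dp value is 5.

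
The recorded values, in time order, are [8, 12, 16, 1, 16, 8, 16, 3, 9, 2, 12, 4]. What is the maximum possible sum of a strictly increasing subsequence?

36

Let S[i] be the best sum of a strictly increasing subsequence ending at i:
i:      1  2  3  4  5  6  7  8  9 10 11 12
a[i]:   8 12 16  1 16  8 16  3  9  2 12  4
S:      8 20 36  1 36  9 36  4 18  3 30  8
Maximum is 36 (e.g. 8 + 12 + 16).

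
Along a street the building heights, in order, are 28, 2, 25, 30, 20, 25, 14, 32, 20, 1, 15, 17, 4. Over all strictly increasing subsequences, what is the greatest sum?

Let S[i] be the best sum of a strictly increasing subsequence ending at i:
i:      1  2  3  4  5  6  7  8  9 10 11 12 13
a[i]:  28  2 25 30 20 25 14 32 20  1 15 17  4
S:     28  2 27 58 22 47 16 90 36  1 31 48  6
Maximum is 90 (e.g. 28 + 30 + 32).

90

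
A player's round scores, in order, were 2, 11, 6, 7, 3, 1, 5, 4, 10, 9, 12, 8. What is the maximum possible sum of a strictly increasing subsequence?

37

Let S[i] be the best sum of a strictly increasing subsequence ending at i:
i:      1  2  3  4  5  6  7  8  9 10 11 12
a[i]:   2 11  6  7  3  1  5  4 10  9 12  8
S:      2 13  8 15  5  1 10  9 25 24 37 23
Maximum is 37 (e.g. 2 + 6 + 7 + 10 + 12).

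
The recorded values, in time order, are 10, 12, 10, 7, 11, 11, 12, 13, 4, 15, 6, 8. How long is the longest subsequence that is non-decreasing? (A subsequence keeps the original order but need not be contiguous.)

Let dp[i] be the length of the longest such subsequence ending at index i:
i:      1  2  3  4  5  6  7  8  9 10 11 12
a[i]:  10 12 10  7 11 11 12 13  4 15  6  8
dp:     1  2  2  1  3  4  5  6  1  7  2  3
Maximum dp value is 7.

7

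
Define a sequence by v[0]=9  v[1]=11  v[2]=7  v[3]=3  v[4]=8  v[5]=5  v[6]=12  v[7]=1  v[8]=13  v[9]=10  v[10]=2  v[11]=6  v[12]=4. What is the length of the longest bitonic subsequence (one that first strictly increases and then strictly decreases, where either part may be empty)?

7

inc[i] = longest strictly increasing subsequence ending at i; dec[i] = longest strictly decreasing subsequence starting at i:
i:      0  1  2  3  4  5  6  7  8  9 10 11 12
v[i]:   9 11  7  3  8  5 12  1 13 10  2  6  4
inc:    1  2  1  1  2  2  3  1  4  3  2  3  3
dec:    4  4  3  2  3  2  4  1  4  3  1  2  1
Best peak at i=8 (value 13): inc=4, dec=4, length 4+4−1 = 7.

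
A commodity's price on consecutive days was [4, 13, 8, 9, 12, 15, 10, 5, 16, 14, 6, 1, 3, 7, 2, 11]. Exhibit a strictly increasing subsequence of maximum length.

Patience tails give the LIS length; then backtrack through the dp parents:
4 → extends → [4]
13 → extends → [4, 13]
8 → replaces 13 → [4, 8]
9 → extends → [4, 8, 9]
12 → extends → [4, 8, 9, 12]
15 → extends → [4, 8, 9, 12, 15]
10 → replaces 12 → [4, 8, 9, 10, 15]
5 → replaces 8 → [4, 5, 9, 10, 15]
16 → extends → [4, 5, 9, 10, 15, 16]
14 → replaces 15 → [4, 5, 9, 10, 14, 16]
6 → replaces 9 → [4, 5, 6, 10, 14, 16]
1 → replaces 4 → [1, 5, 6, 10, 14, 16]
3 → replaces 5 → [1, 3, 6, 10, 14, 16]
7 → replaces 10 → [1, 3, 6, 7, 14, 16]
2 → replaces 3 → [1, 2, 6, 7, 14, 16]
11 → replaces 14 → [1, 2, 6, 7, 11, 16]
Length 6; one witness is 4, 8, 9, 12, 15, 16.

4, 8, 9, 12, 15, 16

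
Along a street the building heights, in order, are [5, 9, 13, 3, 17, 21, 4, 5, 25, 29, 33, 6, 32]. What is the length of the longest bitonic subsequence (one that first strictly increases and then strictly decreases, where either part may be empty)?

9

inc[i] = longest strictly increasing subsequence ending at i; dec[i] = longest strictly decreasing subsequence starting at i:
i:      1  2  3  4  5  6  7  8  9 10 11 12 13
a[i]:   5  9 13  3 17 21  4  5 25 29 33  6 32
inc:    1  2  3  1  4  5  2  3  6  7  8  4  8
dec:    2  2  2  1  2  2  1  1  2  2  2  1  1
Best peak at i=11 (value 33): inc=8, dec=2, length 8+2−1 = 9.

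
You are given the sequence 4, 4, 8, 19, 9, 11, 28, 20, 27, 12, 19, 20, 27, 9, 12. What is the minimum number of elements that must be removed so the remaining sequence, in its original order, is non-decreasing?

6

Fewest deletions = n − (longest non-decreasing subsequence).
Patience tails:
4 → extends → [4]
4 → extends → [4, 4]
8 → extends → [4, 4, 8]
19 → extends → [4, 4, 8, 19]
9 → replaces 19 → [4, 4, 8, 9]
11 → extends → [4, 4, 8, 9, 11]
28 → extends → [4, 4, 8, 9, 11, 28]
20 → replaces 28 → [4, 4, 8, 9, 11, 20]
27 → extends → [4, 4, 8, 9, 11, 20, 27]
12 → replaces 20 → [4, 4, 8, 9, 11, 12, 27]
19 → replaces 27 → [4, 4, 8, 9, 11, 12, 19]
20 → extends → [4, 4, 8, 9, 11, 12, 19, 20]
27 → extends → [4, 4, 8, 9, 11, 12, 19, 20, 27]
9 → replaces 11 → [4, 4, 8, 9, 9, 12, 19, 20, 27]
12 → replaces 19 → [4, 4, 8, 9, 9, 12, 12, 20, 27]
Longest non-decreasing subsequence has length 9, so deletions = 15 − 9 = 6.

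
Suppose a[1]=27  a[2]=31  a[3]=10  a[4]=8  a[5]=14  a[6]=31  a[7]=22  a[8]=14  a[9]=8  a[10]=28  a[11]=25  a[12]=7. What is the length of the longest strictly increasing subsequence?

4

Track the smallest tail for each achievable length (strict):
27 → extends → [27]
31 → extends → [27, 31]
10 → replaces 27 → [10, 31]
8 → replaces 10 → [8, 31]
14 → replaces 31 → [8, 14]
31 → extends → [8, 14, 31]
22 → replaces 31 → [8, 14, 22]
14 → already a tail → [8, 14, 22]
8 → already a tail → [8, 14, 22]
28 → extends → [8, 14, 22, 28]
25 → replaces 28 → [8, 14, 22, 25]
7 → replaces 8 → [7, 14, 22, 25]
Four tails, so the longest strictly increasing subsequence has length 4 (e.g. 10, 14, 22, 28).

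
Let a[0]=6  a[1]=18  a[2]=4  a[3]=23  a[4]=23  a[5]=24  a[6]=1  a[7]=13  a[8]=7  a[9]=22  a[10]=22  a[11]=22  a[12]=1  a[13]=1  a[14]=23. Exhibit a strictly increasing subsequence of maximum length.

6, 18, 23, 24

Patience tails give the LIS length; then backtrack through the dp parents:
6 → extends → [6]
18 → extends → [6, 18]
4 → replaces 6 → [4, 18]
23 → extends → [4, 18, 23]
23 → already a tail → [4, 18, 23]
24 → extends → [4, 18, 23, 24]
1 → replaces 4 → [1, 18, 23, 24]
13 → replaces 18 → [1, 13, 23, 24]
7 → replaces 13 → [1, 7, 23, 24]
22 → replaces 23 → [1, 7, 22, 24]
22 → already a tail → [1, 7, 22, 24]
22 → already a tail → [1, 7, 22, 24]
1 → already a tail → [1, 7, 22, 24]
1 → already a tail → [1, 7, 22, 24]
23 → replaces 24 → [1, 7, 22, 23]
Length 4; one witness is 6, 18, 23, 24.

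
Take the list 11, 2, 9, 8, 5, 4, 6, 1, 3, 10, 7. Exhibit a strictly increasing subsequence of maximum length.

Patience tails give the LIS length; then backtrack through the dp parents:
11 → extends → [11]
2 → replaces 11 → [2]
9 → extends → [2, 9]
8 → replaces 9 → [2, 8]
5 → replaces 8 → [2, 5]
4 → replaces 5 → [2, 4]
6 → extends → [2, 4, 6]
1 → replaces 2 → [1, 4, 6]
3 → replaces 4 → [1, 3, 6]
10 → extends → [1, 3, 6, 10]
7 → replaces 10 → [1, 3, 6, 7]
Length 4; one witness is 2, 5, 6, 10.

2, 5, 6, 10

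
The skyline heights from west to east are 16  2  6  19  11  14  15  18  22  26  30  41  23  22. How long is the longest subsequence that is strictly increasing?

Track the smallest tail for each achievable length (strict):
16 → extends → [16]
2 → replaces 16 → [2]
6 → extends → [2, 6]
19 → extends → [2, 6, 19]
11 → replaces 19 → [2, 6, 11]
14 → extends → [2, 6, 11, 14]
15 → extends → [2, 6, 11, 14, 15]
18 → extends → [2, 6, 11, 14, 15, 18]
22 → extends → [2, 6, 11, 14, 15, 18, 22]
26 → extends → [2, 6, 11, 14, 15, 18, 22, 26]
30 → extends → [2, 6, 11, 14, 15, 18, 22, 26, 30]
41 → extends → [2, 6, 11, 14, 15, 18, 22, 26, 30, 41]
23 → replaces 26 → [2, 6, 11, 14, 15, 18, 22, 23, 30, 41]
22 → already a tail → [2, 6, 11, 14, 15, 18, 22, 23, 30, 41]
Ten tails, so the longest strictly increasing subsequence has length 10 (e.g. 2, 6, 11, 14, 15, 18, 22, 26, 30, 41).

10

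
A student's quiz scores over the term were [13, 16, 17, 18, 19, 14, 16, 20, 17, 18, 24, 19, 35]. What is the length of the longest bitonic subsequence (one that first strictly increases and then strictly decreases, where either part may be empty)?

inc[i] = longest strictly increasing subsequence ending at i; dec[i] = longest strictly decreasing subsequence starting at i:
i:      1  2  3  4  5  6  7  8  9 10 11 12 13
a[i]:  13 16 17 18 19 14 16 20 17 18 24 19 35
inc:    1  2  3  4  5  2  3  6  4  5  7  6  8
dec:    1  2  2  2  2  1  1  2  1  1  2  1  1
Best peak at i=11 (value 24): inc=7, dec=2, length 7+2−1 = 8.

8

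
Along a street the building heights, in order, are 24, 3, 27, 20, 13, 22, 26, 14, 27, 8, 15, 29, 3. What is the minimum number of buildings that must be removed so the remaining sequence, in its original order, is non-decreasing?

Fewest deletions = n − (longest non-decreasing subsequence).
i:      1  2  3  4  5  6  7  8  9 10 11 12 13
a[i]:  24  3 27 20 13 22 26 14 27  8 15 29  3
dp:     1  1  2  2  2  3  4  3  5  2  4  6  2
max dp = 6, so deletions = 13 − 6 = 7.

7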